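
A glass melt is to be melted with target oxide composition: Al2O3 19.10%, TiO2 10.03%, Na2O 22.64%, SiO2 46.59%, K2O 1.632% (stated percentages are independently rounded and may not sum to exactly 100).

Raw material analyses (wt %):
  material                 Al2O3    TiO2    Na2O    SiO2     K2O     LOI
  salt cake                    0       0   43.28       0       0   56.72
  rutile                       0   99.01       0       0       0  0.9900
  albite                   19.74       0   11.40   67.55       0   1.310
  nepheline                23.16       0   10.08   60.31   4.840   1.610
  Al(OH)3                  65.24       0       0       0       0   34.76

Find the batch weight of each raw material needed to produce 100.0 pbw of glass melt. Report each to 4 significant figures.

Mid-chain values are displayed with 4-significant-figure rounding between the steps; every computation runs at exact precision through every step — every reported result undergoes a single rounding; all derived quantities, including LOI, the yield, glass mass, five oxide percentages, totals, are carried using the weight values at 100.0 pbw of glass at full precision as written in the problem or answer text.
Target masses of each oxide per 100.0 pbw glass melt:
  Al2O3: 19.10% × 100.0 = 19.10 pbw
  TiO2: 10.03% × 100.0 = 10.03 pbw
  Na2O: 22.64% × 100.0 = 22.64 pbw
  SiO2: 46.59% × 100.0 = 46.59 pbw
  K2O: 1.632% × 100.0 = 1.632 pbw
Per-oxide balance check using the reported weights, at the basis given (sum by sum, the targets are met modulo rounding of the values):
  Al2O3: 38.87·0.1974 + 33.72·0.2316 + 5.546·0.6524 = 19.10 pbw (target 19.10 pbw)
  TiO2: 10.13·0.9901 = 10.03 pbw (target 10.03 pbw)
  Na2O: 34.22·0.4328 + 38.87·0.1140 + 33.72·0.1008 = 22.64 pbw (target 22.64 pbw)
  SiO2: 38.87·0.6755 + 33.72·0.6031 = 46.59 pbw (target 46.59 pbw)
  K2O: 33.72·0.04840 = 1.632 pbw (target 1.632 pbw)
Glass mass check: batch Σ − ignition loss = 100.0 pbw (per-oxide target masses sum to 99.99 pbw; against the stated basis, 100.0 pbw — gaps are rounding artifacts).
Summing the batch: Σ batch = 122.5 pbw; LOI removed, Σ of batch·LOI: 22.49 pbw; glass ÷ batch gives a yield of 81.64%.

Batch per 100.0 pbw glass melt:
  salt cake: 34.22 pbw
  rutile: 10.13 pbw
  albite: 38.87 pbw
  nepheline: 33.72 pbw
  Al(OH)3: 5.546 pbw
Total batch = 122.5 pbw; LOI loss = 22.49 pbw; yield = 81.64%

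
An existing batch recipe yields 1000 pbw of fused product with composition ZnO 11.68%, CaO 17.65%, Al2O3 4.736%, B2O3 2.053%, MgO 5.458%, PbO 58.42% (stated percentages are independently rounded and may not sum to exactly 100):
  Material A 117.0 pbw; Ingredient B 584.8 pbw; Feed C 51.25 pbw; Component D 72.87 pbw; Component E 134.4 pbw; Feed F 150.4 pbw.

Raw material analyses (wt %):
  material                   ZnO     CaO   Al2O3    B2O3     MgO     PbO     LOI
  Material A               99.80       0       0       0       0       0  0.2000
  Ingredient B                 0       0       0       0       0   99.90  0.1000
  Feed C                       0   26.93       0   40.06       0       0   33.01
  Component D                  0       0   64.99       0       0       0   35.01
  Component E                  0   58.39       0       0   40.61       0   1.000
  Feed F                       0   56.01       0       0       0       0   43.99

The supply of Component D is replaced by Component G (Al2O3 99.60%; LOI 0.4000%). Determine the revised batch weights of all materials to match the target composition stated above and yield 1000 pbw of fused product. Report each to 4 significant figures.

Revised batch per 1000 pbw fused product:
  Material A: 117.0 pbw
  Ingredient B: 584.8 pbw
  Feed C: 51.25 pbw
  Component G: 47.55 pbw
  Component E: 134.4 pbw
  Feed F: 150.4 pbw
Total batch = 1085 pbw; LOI loss = 85.43 pbw

Every computation holds exact precision through every step. Mid-chain values are printed, rounded to four significant digits, at each printed step — every reported result is rounded just once — the derived quantities (six oxide percentages, LOI, yield, glass mass, totals) are recomputed from the weighed amounts on 1000 pbw of glass at full precision, as given in the problem or answer text.
The oxide mass targets at 1000 pbw fused product:
  ZnO: 11.68% × 1000 = 116.8 pbw
  CaO: 17.65% × 1000 = 176.5 pbw
  Al2O3: 4.736% × 1000 = 47.36 pbw
  B2O3: 2.053% × 1000 = 20.53 pbw
  MgO: 5.458% × 1000 = 54.58 pbw
  PbO: 58.42% × 1000 = 584.2 pbw
A balance pass over the oxides, per the reported batch figures, for the quoted basis mass (sum by sum, the targets are met given rounding of the digits):
  ZnO: 117.0·0.9980 = 116.8 pbw (target 116.8 pbw)
  CaO: 51.25·0.2693 + 134.4·0.5839 + 150.4·0.5601 = 176.5 pbw (target 176.5 pbw)
  Al2O3: 47.55·0.9960 = 47.36 pbw (target 47.36 pbw)
  B2O3: 51.25·0.4006 = 20.53 pbw (target 20.53 pbw)
  MgO: 134.4·0.4061 = 54.58 pbw (target 54.58 pbw)
  PbO: 584.8·0.9990 = 584.2 pbw (target 584.2 pbw)
Glass-mass bookkeeping: batch total minus LOI = 1000 pbw (summing oxide targets gives 1000 pbw; stated basis 1000 pbw — any gap is answer rounding).
Adding the batch up: Σ batch = 1085 pbw; ignition loss, Σ(batch × LOI) = 85.43 pbw; as yield: glass ÷ batch → 92.13%.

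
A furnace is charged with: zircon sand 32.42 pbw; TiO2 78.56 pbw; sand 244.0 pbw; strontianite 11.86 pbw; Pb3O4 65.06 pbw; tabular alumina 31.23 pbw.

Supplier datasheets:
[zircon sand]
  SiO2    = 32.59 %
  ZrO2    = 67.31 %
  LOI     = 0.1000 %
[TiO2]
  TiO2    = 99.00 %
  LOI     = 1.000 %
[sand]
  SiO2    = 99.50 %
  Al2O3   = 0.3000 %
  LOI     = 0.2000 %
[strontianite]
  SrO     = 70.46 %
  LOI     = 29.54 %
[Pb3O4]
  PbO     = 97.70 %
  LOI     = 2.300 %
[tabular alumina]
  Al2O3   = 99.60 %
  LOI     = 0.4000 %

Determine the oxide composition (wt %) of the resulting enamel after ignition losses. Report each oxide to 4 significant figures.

Glass mass = 456.7 pbw (batch 463.1 − LOI 6.431).
Composition: SiO2 55.47%, SrO 1.830%, Al2O3 6.971%, PbO 13.92%, ZrO2 4.778%, TiO2 17.03%

In-progress results are printed rounded off to 4 significant digits as written. Full precision is maintained throughout; a single rounding yields each reported value; derived quantities, which include totals, yield, ignition loss, the six compositions, net glass mass, are computed in full precision, as written in problem or answer, from the batch weights per 456.7 pbw of glass.
Per-oxide mass from batch:
  SiO2: 32.42·0.3259 + 244.0·0.9950 = 253.3 pbw
  SrO: 11.86·0.7046 = 8.357 pbw
  Al2O3: 244.0·0.003000 + 31.23·0.9960 = 31.84 pbw
  PbO: 65.06·0.9770 = 63.56 pbw
  ZrO2: 32.42·0.6731 = 21.82 pbw
  TiO2: 78.56·0.9900 = 77.77 pbw
LOI: 32.42·0.001000 + 78.56·0.01000 + 244.0·0.002000 + 11.86·0.2954 + 65.06·0.02300 + 31.23·0.004000 = 6.431 pbw
Glass mass = batch − LOI = 463.1 − 6.431 = 456.7 pbw (matching Σ of the oxides)
percent share: oxide ÷ glass, ×100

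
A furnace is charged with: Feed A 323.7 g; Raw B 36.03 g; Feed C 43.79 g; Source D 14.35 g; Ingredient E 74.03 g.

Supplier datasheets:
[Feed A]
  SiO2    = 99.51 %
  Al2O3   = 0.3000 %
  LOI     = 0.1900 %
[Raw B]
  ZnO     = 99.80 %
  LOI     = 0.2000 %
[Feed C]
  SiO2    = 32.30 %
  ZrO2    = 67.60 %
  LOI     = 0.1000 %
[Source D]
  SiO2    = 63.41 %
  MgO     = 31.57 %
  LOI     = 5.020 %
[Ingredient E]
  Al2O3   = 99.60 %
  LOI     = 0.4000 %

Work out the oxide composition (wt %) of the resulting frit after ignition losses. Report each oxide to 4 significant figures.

The intermediate values are displayed, with 4-significant-digit rounding, between the steps. All arithmetic holds full float precision at each step. Every reported result takes exactly one rounding. All derived quantities are carried at full precision (the five compositions, LOI, the totals, the yield, net glass mass) using the weight values for 490.2 g of glass, as they appear in either problem or answer.
Delivered oxide masses:
  SiO2: 323.7·0.9951 + 43.79·0.3230 + 14.35·0.6341 = 345.4 g
  MgO: 14.35·0.3157 = 4.530 g
  ZnO: 36.03·0.9980 = 35.96 g
  Al2O3: 323.7·0.003000 + 74.03·0.9960 = 74.70 g
  ZrO2: 43.79·0.6760 = 29.60 g
LOI: 323.7·0.001900 + 36.03·0.002000 + 43.79·0.001000 + 14.35·0.05020 + 74.03·0.004000 = 1.747 g
Glass mass = batch − LOI = 491.9 − 1.747 = 490.2 g (matching Σ of the oxides)
oxide / glass × 100 gives the wt %

Glass mass = 490.2 g (batch 491.9 − LOI 1.747).
Composition: SiO2 70.46%, MgO 0.9243%, ZnO 7.336%, Al2O3 15.24%, ZrO2 6.039%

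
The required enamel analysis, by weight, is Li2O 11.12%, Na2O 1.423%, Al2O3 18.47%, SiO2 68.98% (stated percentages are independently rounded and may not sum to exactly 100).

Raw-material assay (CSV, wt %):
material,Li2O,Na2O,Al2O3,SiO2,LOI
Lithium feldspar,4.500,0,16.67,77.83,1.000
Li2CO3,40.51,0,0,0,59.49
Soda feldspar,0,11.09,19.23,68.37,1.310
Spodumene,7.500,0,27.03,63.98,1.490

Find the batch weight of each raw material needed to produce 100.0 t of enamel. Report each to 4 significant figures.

Intermediates are displayed, rounded to four significant figures, at each printed step — each numeric step carries exact precision throughout. Exactly one rounding lands on each reported result — the derived quantities, including yield, LOI, four oxide percentages, the totals, glass mass, are rebuilt using the weight values on 100.0 t of glass in exact precision as given in the problem or the answer.
Oxide mass targets, per 100.0 t enamel:
  Li2O: 11.12% × 100.0 = 11.12 t
  Na2O: 1.423% × 100.0 = 1.423 t
  Al2O3: 18.47% × 100.0 = 18.47 t
  SiO2: 68.98% × 100.0 = 68.98 t
Verifying the oxide balance given the weights on record, at the basis given (target by target, the sums agree modulo rounding of the values):
  Li2O: 58.19·0.04500 + 16.67·0.4051 + 23.32·0.07500 = 11.12 t (target 11.12 t)
  Na2O: 12.83·0.1109 = 1.423 t (target 1.423 t)
  Al2O3: 58.19·0.1667 + 12.83·0.1923 + 23.32·0.2703 = 18.47 t (target 18.47 t)
  SiO2: 58.19·0.7783 + 12.83·0.6837 + 23.32·0.6398 = 68.98 t (target 68.98 t)
Mass balance on the glass: Σ batch − LOI loss = 100.0 t (per-oxide target masses sum to 99.99 t; basis as stated: 100.0 t — any gap is answer rounding).
Batch grand total — Σ batch = 111.0 t; ignition loss, Σ(batch × LOI) = 11.01 t; the yield ratio, glass ÷ batch: 90.08%.

Batch per 100.0 t enamel:
  Lithium feldspar: 58.19 t
  Li2CO3: 16.67 t
  Soda feldspar: 12.83 t
  Spodumene: 23.32 t
Total batch = 111.0 t; LOI loss = 11.01 t; yield = 90.08%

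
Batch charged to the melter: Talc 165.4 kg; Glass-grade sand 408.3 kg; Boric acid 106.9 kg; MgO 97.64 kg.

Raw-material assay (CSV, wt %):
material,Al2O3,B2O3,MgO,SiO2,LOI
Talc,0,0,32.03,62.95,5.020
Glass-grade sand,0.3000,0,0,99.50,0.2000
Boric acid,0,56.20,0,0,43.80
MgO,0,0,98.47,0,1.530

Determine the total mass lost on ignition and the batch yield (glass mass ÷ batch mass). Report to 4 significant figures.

Full float precision is maintained at all times — mid-chain values are printed rounded to four significant figures as written. Each reported figure carries a single rounding — the derived quantities, including ignition loss, four oxide percentages, net glass mass, yield, the totals, are computed from the weighed amounts on 720.8 kg of glass in exact precision, as quoted within the problem or the answer.
Material-by-material LOI:
  Talc: 165.4 × 0.05020 = 8.303 kg
  Glass-grade sand: 408.3 × 0.002000 = 0.8166 kg
  Boric acid: 106.9 × 0.4380 = 46.82 kg
  MgO: 97.64 × 0.01530 = 1.494 kg
Total LOI = 57.44 kg
Glass = batch − LOI = 778.2 − 57.44 = 720.8 kg

LOI loss = 57.44 kg; glass = 720.8 kg; yield = 92.62%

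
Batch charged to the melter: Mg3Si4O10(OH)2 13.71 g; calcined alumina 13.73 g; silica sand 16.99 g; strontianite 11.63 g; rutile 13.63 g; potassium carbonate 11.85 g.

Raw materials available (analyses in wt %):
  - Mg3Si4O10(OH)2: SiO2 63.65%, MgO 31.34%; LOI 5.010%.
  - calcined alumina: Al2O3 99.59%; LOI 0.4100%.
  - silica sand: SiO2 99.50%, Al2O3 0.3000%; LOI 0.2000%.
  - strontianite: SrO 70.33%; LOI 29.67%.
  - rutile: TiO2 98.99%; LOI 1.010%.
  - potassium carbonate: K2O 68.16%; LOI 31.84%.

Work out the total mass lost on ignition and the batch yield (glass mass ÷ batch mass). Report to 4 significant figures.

LOI loss = 8.138 g; glass = 73.40 g; yield = 90.02%

Values along the way are printed rounded off to 4 significant digits on the page. Each numeric step keeps exact precision from start to finish; exactly one rounding goes into each reported figure — derived quantities are computed using the weight values on 73.40 g of glass at full float precision (totals, ignition loss, the six compositions, net glass mass, the yield) as they appear in the problem or the answer.
Ignition loss by material:
  Mg3Si4O10(OH)2: 13.71 × 0.05010 = 0.6869 g
  calcined alumina: 13.73 × 0.004100 = 0.05629 g
  silica sand: 16.99 × 0.002000 = 0.03398 g
  strontianite: 11.63 × 0.2967 = 3.451 g
  rutile: 13.63 × 0.01010 = 0.1377 g
  potassium carbonate: 11.85 × 0.3184 = 3.773 g
Total LOI = 8.138 g
Glass = batch − LOI = 81.54 − 8.138 = 73.40 g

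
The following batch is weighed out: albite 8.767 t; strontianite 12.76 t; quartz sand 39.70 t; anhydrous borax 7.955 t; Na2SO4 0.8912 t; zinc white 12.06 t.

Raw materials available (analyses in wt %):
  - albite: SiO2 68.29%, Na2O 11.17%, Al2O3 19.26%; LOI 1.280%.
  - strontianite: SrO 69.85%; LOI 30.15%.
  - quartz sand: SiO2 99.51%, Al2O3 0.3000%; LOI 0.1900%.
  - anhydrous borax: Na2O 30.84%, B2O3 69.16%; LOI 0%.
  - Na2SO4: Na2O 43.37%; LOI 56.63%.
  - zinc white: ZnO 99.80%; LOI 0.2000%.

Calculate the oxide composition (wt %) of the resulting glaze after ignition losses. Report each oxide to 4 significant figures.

Mid-chain values appear rounded to 4 significant digits on the page — each numeric step maintains full precision at all times; every reported number is rounded once only; the derived quantities, including the yield, totals, six oxide percentages, LOI, glass mass, are recomputed using the weight values per 77.57 t of glass at full precision as set out in question or answer.
What the batch supplies per oxide:
  SiO2: 8.767·0.6829 + 39.70·0.9951 = 45.49 t
  Na2O: 8.767·0.1117 + 7.955·0.3084 + 0.8912·0.4337 = 3.819 t
  Al2O3: 8.767·0.1926 + 39.70·0.003000 = 1.808 t
  B2O3: 7.955·0.6916 = 5.502 t
  ZnO: 12.06·0.9980 = 12.04 t
  SrO: 12.76·0.6985 = 8.913 t
LOI: 8.767·0.01280 + 12.76·0.3015 + 39.70·0.001900 + 0.8912·0.5663 + 12.06·0.002000 = 4.564 t
Glass mass = batch − LOI = 82.13 − 4.564 = 77.57 t (the oxide masses sum to this)
percent share: oxide ÷ glass, ×100

Glass mass = 77.57 t (batch 82.13 − LOI 4.564).
Composition: SiO2 58.65%, Na2O 4.923%, Al2O3 2.330%, B2O3 7.093%, ZnO 15.52%, SrO 11.49%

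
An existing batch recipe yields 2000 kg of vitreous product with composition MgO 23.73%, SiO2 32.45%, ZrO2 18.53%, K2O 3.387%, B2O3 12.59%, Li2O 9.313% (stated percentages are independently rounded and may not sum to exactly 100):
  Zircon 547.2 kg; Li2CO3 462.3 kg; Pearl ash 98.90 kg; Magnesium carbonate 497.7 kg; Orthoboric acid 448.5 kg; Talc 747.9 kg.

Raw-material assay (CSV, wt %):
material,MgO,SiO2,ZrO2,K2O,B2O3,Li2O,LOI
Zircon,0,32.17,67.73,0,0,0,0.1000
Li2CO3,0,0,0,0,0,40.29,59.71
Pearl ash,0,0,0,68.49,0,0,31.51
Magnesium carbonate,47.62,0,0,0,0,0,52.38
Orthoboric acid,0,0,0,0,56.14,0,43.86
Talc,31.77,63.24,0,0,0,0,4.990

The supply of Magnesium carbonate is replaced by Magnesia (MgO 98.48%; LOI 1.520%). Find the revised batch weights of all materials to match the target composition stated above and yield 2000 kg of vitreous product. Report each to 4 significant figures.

Revised batch per 2000 kg vitreous product:
  Zircon: 547.2 kg
  Li2CO3: 462.3 kg
  Pearl ash: 98.90 kg
  Magnesia: 240.6 kg
  Orthoboric acid: 448.5 kg
  Talc: 747.9 kg
Total batch = 2545 kg; LOI loss = 545.4 kg

The working math carries full precision end to end. In-progress results are shown (rounded to 4 significant digits) on the page. Each reported value includes exactly one rounding. Derived quantities, which include the totals, six oxide percentages, LOI, the yield, glass mass, are computed in exact precision, as quoted within the question or the answer, from the batch weights for 2000 kg of glass.
Target oxide masses per 2000 kg vitreous product:
  MgO: 23.73% × 2000 = 474.6 kg
  SiO2: 32.45% × 2000 = 649.0 kg
  ZrO2: 18.53% × 2000 = 370.6 kg
  K2O: 3.387% × 2000 = 67.74 kg
  B2O3: 12.59% × 2000 = 251.8 kg
  Li2O: 9.313% × 2000 = 186.3 kg
Verifying the oxide balance working from each reported weight, on the stated basis (sums match the target masses inside rounding margins):
  MgO: 240.6·0.9848 + 747.9·0.3177 = 474.6 kg (target 474.6 kg)
  SiO2: 547.2·0.3217 + 747.9·0.6324 = 649.0 kg (target 649.0 kg)
  ZrO2: 547.2·0.6773 = 370.6 kg (target 370.6 kg)
  K2O: 98.90·0.6849 = 67.74 kg (target 67.74 kg)
  B2O3: 448.5·0.5614 = 251.8 kg (target 251.8 kg)
  Li2O: 462.3·0.4029 = 186.3 kg (target 186.3 kg)
Glass-mass bookkeeping: total charge less LOI = 2000 kg (oxide target masses add up to 2000 kg; the stated basis being 2000 kg — any gap is answer rounding).
Adding the batch up: Σ batch = 2545 kg; Σ batch·LOI gives LOI loss = 545.4 kg; the yield ratio, glass ÷ batch: 78.57%.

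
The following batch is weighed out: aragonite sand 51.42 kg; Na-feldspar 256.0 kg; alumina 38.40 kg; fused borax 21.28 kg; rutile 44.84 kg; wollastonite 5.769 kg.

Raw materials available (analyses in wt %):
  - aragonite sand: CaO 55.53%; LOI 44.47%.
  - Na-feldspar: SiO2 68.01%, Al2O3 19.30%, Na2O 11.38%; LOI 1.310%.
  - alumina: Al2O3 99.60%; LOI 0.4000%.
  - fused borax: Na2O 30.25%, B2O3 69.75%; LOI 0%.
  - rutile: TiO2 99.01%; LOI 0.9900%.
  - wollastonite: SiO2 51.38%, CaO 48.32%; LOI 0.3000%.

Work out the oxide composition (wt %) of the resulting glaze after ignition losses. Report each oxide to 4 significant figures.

All arithmetic maintains exact precision through the solve; intermediates are shown (rounded to 4 significant digits) when written out — every reported result is rounded once only; all derived quantities (glass mass, the totals, LOI, six oxide percentages, yield) are computed from the weighed amounts for 390.9 kg of glass in exact precision, precisely as stated by question or answer.
What the batch supplies per oxide:
  SiO2: 256.0·0.6801 + 5.769·0.5138 = 177.1 kg
  CaO: 51.42·0.5553 + 5.769·0.4832 = 31.34 kg
  Al2O3: 256.0·0.1930 + 38.40·0.9960 = 87.65 kg
  Na2O: 256.0·0.1138 + 21.28·0.3025 = 35.57 kg
  B2O3: 21.28·0.6975 = 14.84 kg
  TiO2: 44.84·0.9901 = 44.40 kg
LOI: 51.42·0.4447 + 256.0·0.01310 + 38.40·0.004000 + 44.84·0.009900 + 5.769·0.003000 = 26.83 kg
Net of LOI, the glass mass = 417.7 − 26.83 = 390.9 kg (matching Σ of the oxides)
wt % = 100 × oxide mass / glass mass

Glass mass = 390.9 kg (batch 417.7 − LOI 26.83).
Composition: SiO2 45.30%, CaO 8.018%, Al2O3 22.43%, Na2O 9.100%, B2O3 3.797%, TiO2 11.36%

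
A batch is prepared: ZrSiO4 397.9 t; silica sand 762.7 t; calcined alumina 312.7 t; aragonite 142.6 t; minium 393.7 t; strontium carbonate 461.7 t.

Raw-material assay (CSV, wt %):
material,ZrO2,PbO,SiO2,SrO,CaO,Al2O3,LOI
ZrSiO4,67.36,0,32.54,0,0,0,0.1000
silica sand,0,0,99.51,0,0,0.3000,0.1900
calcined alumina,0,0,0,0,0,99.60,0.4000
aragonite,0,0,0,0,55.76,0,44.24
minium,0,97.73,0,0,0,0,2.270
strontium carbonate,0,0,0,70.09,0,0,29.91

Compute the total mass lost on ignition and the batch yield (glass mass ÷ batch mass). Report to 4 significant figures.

LOI loss = 213.2 t; glass = 2258 t; yield = 91.37%

The whole derivation keeps full float precision all the way through. The intermediate values appear, with 4-significant-digit rounding, when written out; each reported value is rounded exactly once. Derived quantities, including the totals, glass mass, the six compositions, the yield, LOI, are rebuilt starting from the weights on 2258 t of glass at exact precision exactly as printed in the problem or answer text.
Material-by-material LOI:
  ZrSiO4: 397.9 × 0.001000 = 0.3979 t
  silica sand: 762.7 × 0.001900 = 1.449 t
  calcined alumina: 312.7 × 0.004000 = 1.251 t
  aragonite: 142.6 × 0.4424 = 63.09 t
  minium: 393.7 × 0.02270 = 8.937 t
  strontium carbonate: 461.7 × 0.2991 = 138.1 t
Total LOI = 213.2 t
Glass = batch − LOI = 2471 − 213.2 = 2258 t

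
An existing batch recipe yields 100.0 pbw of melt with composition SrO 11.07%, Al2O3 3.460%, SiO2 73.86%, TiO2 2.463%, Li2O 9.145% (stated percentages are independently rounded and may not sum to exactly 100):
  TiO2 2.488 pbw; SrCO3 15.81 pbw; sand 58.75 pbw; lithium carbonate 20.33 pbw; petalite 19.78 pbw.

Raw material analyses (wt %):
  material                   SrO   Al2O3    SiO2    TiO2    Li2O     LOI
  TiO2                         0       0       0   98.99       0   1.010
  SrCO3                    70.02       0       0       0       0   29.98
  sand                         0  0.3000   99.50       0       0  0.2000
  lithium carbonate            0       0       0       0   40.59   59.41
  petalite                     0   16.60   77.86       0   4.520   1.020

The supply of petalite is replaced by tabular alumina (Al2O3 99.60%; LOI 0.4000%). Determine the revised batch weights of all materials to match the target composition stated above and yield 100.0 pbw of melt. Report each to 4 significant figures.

Revised batch per 100.0 pbw melt:
  TiO2: 2.488 pbw
  SrCO3: 15.81 pbw
  sand: 74.23 pbw
  lithium carbonate: 22.53 pbw
  tabular alumina: 3.250 pbw
Total batch = 118.3 pbw; LOI loss = 18.31 pbw

The whole derivation holds full precision all the way through. The intermediate values appear rounded off to 4 significant figures alongside each step — every reported figure sees exactly one rounding; all derived quantities, which include five oxide percentages, LOI, glass mass, the yield, the totals, are computed in full float precision, as quoted within question or answer, from the weighed amounts at 100.0 pbw of glass.
Oxide mass targets, per 100.0 pbw melt:
  SrO: 11.07% × 100.0 = 11.07 pbw
  Al2O3: 3.460% × 100.0 = 3.460 pbw
  SiO2: 73.86% × 100.0 = 73.86 pbw
  TiO2: 2.463% × 100.0 = 2.463 pbw
  Li2O: 9.145% × 100.0 = 9.145 pbw
A balance pass over the oxides, with the batch weights as given, relative to the basis at hand (every target is met by its sum exact up to rounding of places):
  SrO: 15.81·0.7002 = 11.07 pbw (target 11.07 pbw)
  Al2O3: 74.23·0.003000 + 3.250·0.9960 = 3.460 pbw (target 3.460 pbw)
  SiO2: 74.23·0.9950 = 73.86 pbw (target 73.86 pbw)
  TiO2: 2.488·0.9899 = 2.463 pbw (target 2.463 pbw)
  Li2O: 22.53·0.4059 = 9.145 pbw (target 9.145 pbw)
Auditing the glass mass value: batch total minus LOI = 100.0 pbw (per-oxide target masses sum to 100.0 pbw; against the stated basis, 100.0 pbw — any gap is answer rounding).
Adding the batch up: Σ batch = 118.3 pbw; LOI loss = Σ batch·LOI = 18.31 pbw; yield: glass divided by total = 84.52%.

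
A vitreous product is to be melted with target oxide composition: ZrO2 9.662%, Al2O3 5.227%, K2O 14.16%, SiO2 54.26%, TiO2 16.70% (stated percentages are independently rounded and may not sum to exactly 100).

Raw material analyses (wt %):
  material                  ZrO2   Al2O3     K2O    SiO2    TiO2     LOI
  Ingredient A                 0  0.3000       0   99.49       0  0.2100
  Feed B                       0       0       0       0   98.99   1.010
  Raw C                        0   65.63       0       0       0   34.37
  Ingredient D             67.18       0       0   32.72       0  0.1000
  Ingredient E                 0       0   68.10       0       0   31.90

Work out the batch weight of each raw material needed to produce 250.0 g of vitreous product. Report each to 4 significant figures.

The whole derivation runs at full precision from start to finish; the intermediate values are displayed (rounded to 4 significant figures) on the page. Every reported result takes a single rounding. All derived quantities (five oxide percentages, yield, glass mass, totals, ignition loss) are computed using the weight values per 250.0 g of glass at full precision, as written in question or answer.
Target masses of each oxide per 250.0 g vitreous product:
  ZrO2: 9.662% × 250.0 = 24.16 g
  Al2O3: 5.227% × 250.0 = 13.07 g
  K2O: 14.16% × 250.0 = 35.40 g
  SiO2: 54.26% × 250.0 = 135.6 g
  TiO2: 16.70% × 250.0 = 41.75 g
Mass-balance tally per oxide given the weights on record, under the basis named above (delivered sums recover each target modulo rounding of the values):
  ZrO2: 35.96·0.6718 = 24.16 g (target 24.16 g)
  Al2O3: 124.5·0.003000 + 19.34·0.6563 = 13.07 g (target 13.07 g)
  K2O: 51.98·0.6810 = 35.40 g (target 35.40 g)
  SiO2: 124.5·0.9949 + 35.96·0.3272 = 135.6 g (target 135.6 g)
  TiO2: 42.18·0.9899 = 41.75 g (target 41.75 g)
Glass-mass bookkeeping: Σ batch − LOI loss = 250.0 g (per-oxide target masses sum to 250.0 g; the stated basis being 250.0 g — deltas are rounding alone).
Whole-batch sum: Σ batch = 274.0 g; loss to ignition Σ batch·LOI = 23.95 g; as yield: glass ÷ batch → 91.26%.

Batch per 250.0 g vitreous product:
  Ingredient A: 124.5 g
  Feed B: 42.18 g
  Raw C: 19.34 g
  Ingredient D: 35.96 g
  Ingredient E: 51.98 g
Total batch = 274.0 g; LOI loss = 23.95 g; yield = 91.26%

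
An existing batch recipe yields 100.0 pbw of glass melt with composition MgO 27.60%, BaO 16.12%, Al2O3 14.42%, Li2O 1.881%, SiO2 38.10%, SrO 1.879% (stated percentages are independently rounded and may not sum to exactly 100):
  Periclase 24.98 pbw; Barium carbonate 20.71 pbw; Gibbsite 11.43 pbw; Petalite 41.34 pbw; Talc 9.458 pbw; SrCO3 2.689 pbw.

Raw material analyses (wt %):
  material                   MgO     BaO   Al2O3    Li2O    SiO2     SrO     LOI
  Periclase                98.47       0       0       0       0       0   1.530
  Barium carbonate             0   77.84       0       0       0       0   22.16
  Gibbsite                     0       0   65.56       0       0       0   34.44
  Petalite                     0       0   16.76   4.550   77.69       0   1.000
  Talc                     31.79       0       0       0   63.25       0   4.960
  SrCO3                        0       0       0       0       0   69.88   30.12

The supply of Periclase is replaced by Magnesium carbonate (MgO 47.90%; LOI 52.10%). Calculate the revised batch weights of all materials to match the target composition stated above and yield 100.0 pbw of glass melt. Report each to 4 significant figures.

Revised batch per 100.0 pbw glass melt:
  Magnesium carbonate: 51.34 pbw
  Barium carbonate: 20.71 pbw
  Gibbsite: 11.43 pbw
  Petalite: 41.34 pbw
  Talc: 9.458 pbw
  SrCO3: 2.689 pbw
Total batch = 137.0 pbw; LOI loss = 36.97 pbw

All arithmetic keeps full float precision from first step to last — mid-chain values are displayed, rounded to 4 significant figures, between the steps — exactly one rounding is applied to every reported result. All derived quantities are rebuilt in full float precision (six oxide percentages, net glass mass, ignition loss, totals, yield) from the batch weights for 100.0 pbw of glass, as given in the problem or answer text.
Target masses of each oxide per 100.0 pbw glass melt:
  MgO: 27.60% × 100.0 = 27.60 pbw
  BaO: 16.12% × 100.0 = 16.12 pbw
  Al2O3: 14.42% × 100.0 = 14.42 pbw
  Li2O: 1.881% × 100.0 = 1.881 pbw
  SiO2: 38.10% × 100.0 = 38.10 pbw
  SrO: 1.879% × 100.0 = 1.879 pbw
A balance pass over the oxides, per the reported batch figures, relative to the basis at hand (target by target, the sums agree modulo rounding of the values):
  MgO: 51.34·0.4790 + 9.458·0.3179 = 27.60 pbw (target 27.60 pbw)
  BaO: 20.71·0.7784 = 16.12 pbw (target 16.12 pbw)
  Al2O3: 11.43·0.6556 + 41.34·0.1676 = 14.42 pbw (target 14.42 pbw)
  Li2O: 41.34·0.04550 = 1.881 pbw (target 1.881 pbw)
  SiO2: 41.34·0.7769 + 9.458·0.6325 = 38.10 pbw (target 38.10 pbw)
  SrO: 2.689·0.6988 = 1.879 pbw (target 1.879 pbw)
Consistency of the glass mass: the batch minus its LOI: 100.0 pbw (summing oxide targets gives 100.0 pbw; against the stated basis, 100.0 pbw — gaps are rounding artifacts).
Adding the batch up: Σ batch = 137.0 pbw; loss to ignition Σ batch·LOI = 36.97 pbw; yield: glass divided by total = 73.01%.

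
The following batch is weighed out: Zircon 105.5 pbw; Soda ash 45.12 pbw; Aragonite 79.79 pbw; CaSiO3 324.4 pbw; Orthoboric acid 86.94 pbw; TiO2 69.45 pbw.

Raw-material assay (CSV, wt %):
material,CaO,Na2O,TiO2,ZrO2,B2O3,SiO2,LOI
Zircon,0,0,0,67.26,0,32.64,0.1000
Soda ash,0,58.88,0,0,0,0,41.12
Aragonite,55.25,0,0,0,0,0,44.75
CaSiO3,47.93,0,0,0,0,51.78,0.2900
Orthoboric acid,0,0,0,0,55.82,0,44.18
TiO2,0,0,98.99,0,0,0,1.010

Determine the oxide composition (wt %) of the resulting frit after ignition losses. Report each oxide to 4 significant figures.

Glass mass = 616.8 pbw (batch 711.2 − LOI 94.42).
Composition: CaO 32.36%, Na2O 4.307%, TiO2 11.15%, ZrO2 11.50%, B2O3 7.868%, SiO2 32.82%

Each numeric step holds exact precision all the way through; in-progress results are printed, with 4-significant-digit rounding, at each printed step. Exactly one rounding goes into every reported result. Derived quantities are recomputed from the batch weights on 616.8 pbw of glass at exact precision (net glass mass, totals, the six compositions, LOI, yield) as given in the question or the answer.
Oxide-by-oxide delivered mass:
  CaO: 79.79·0.5525 + 324.4·0.4793 = 199.6 pbw
  Na2O: 45.12·0.5888 = 26.57 pbw
  TiO2: 69.45·0.9899 = 68.75 pbw
  ZrO2: 105.5·0.6726 = 70.96 pbw
  B2O3: 86.94·0.5582 = 48.53 pbw
  SiO2: 105.5·0.3264 + 324.4·0.5178 = 202.4 pbw
LOI: 105.5·0.001000 + 45.12·0.4112 + 79.79·0.4475 + 324.4·0.002900 + 86.94·0.4418 + 69.45·0.01010 = 94.42 pbw
Net of LOI, the glass mass = 711.2 − 94.42 = 616.8 pbw (the oxide masses sum to this)
percent by weight: oxide/glass ×100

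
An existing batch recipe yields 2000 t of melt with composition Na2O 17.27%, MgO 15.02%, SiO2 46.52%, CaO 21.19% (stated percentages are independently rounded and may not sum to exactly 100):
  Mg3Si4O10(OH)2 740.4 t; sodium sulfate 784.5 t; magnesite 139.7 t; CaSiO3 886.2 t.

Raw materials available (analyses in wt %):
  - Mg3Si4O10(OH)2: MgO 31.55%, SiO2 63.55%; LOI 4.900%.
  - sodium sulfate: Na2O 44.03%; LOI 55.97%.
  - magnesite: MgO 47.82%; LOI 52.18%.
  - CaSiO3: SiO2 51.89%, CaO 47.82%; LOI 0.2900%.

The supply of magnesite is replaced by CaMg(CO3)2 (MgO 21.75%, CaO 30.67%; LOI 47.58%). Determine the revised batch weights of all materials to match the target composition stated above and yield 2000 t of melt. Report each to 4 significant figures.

Revised batch per 2000 t melt:
  Mg3Si4O10(OH)2: 831.8 t
  sodium sulfate: 784.5 t
  CaMg(CO3)2: 174.5 t
  CaSiO3: 774.3 t
Total batch = 2565 t; LOI loss = 565.1 t

The whole derivation maintains full precision throughout; in-progress results are shown, with 4-significant-digit rounding, between the steps. Each reported number carries a single rounding — derived quantities, including the totals, the four compositions, glass mass, yield, LOI, are recomputed from the weighed amounts per 2000 t of glass at full precision, as set out in problem or answer.
Target oxide masses per 2000 t melt:
  Na2O: 17.27% × 2000 = 345.4 t
  MgO: 15.02% × 2000 = 300.4 t
  SiO2: 46.52% × 2000 = 930.4 t
  CaO: 21.19% × 2000 = 423.8 t
Checking each oxide sum applying the batch weights above, under the basis named above (delivered sums recover each target net of answer rounding effects):
  Na2O: 784.5·0.4403 = 345.4 t (target 345.4 t)
  MgO: 831.8·0.3155 + 174.5·0.2175 = 300.4 t (target 300.4 t)
  SiO2: 831.8·0.6355 + 774.3·0.5189 = 930.4 t (target 930.4 t)
  CaO: 174.5·0.3067 + 774.3·0.4782 = 423.8 t (target 423.8 t)
The glass-mass cross-check: Σ batch − LOI loss = 2000 t (targets for the oxides total 2000 t; basis as stated: 2000 t — gaps are rounding artifacts).
Total batch = Σ batch = 2565 t; the LOI term Σ batch·LOI equals 565.1 t; yield, glass over the total, = 77.97%.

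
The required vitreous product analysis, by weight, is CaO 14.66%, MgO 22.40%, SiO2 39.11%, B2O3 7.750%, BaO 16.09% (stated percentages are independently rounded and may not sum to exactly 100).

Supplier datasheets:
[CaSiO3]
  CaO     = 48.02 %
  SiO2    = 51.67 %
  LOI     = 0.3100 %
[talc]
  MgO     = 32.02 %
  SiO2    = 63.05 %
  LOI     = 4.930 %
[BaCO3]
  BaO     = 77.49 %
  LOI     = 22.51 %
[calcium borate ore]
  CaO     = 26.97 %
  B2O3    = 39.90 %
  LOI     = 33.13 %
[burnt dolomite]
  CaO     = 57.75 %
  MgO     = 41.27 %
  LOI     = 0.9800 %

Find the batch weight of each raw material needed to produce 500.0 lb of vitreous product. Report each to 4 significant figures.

Intermediates are displayed, rounded to 4 significant digits, as written — all internal work runs at full precision throughout. Every reported figure sees exactly one rounding — derived quantities are computed from the weighed amounts for 500.0 lb of glass at full precision (the totals, five oxide percentages, glass mass, LOI, yield), as they appear in problem or answer.
Target oxide masses per 500.0 lb vitreous product:
  CaO: 14.66% × 500.0 = 73.30 lb
  MgO: 22.40% × 500.0 = 112.0 lb
  SiO2: 39.11% × 500.0 = 195.6 lb
  B2O3: 7.750% × 500.0 = 38.75 lb
  BaO: 16.09% × 500.0 = 80.45 lb
Oxide-by-oxide audit working from each reported weight, relative to the basis at hand (target by target, the sums agree modulo rounding of the values):
  CaO: 34.64·0.4802 + 97.12·0.2697 + 52.77·0.5775 = 73.30 lb (target 73.30 lb)
  MgO: 281.8·0.3202 + 52.77·0.4127 = 112.0 lb (target 112.0 lb)
  SiO2: 34.64·0.5167 + 281.8·0.6305 = 195.6 lb (target 195.6 lb)
  B2O3: 97.12·0.3990 = 38.75 lb (target 38.75 lb)
  BaO: 103.8·0.7749 = 80.43 lb (target 80.45 lb)
Glass-mass sanity pass: Σ batch − LOI loss = 500.1 lb (per-oxide target masses sum to 500.0 lb; with the basis standing at 500.0 lb — differing by rounding only).
Batch total: Σ batch = 570.1 lb; ignition loss, Σ(batch × LOI) = 70.06 lb; yield, glass over the total, = 87.71%.

Batch per 500.0 lb vitreous product:
  CaSiO3: 34.64 lb
  talc: 281.8 lb
  BaCO3: 103.8 lb
  calcium borate ore: 97.12 lb
  burnt dolomite: 52.77 lb
Total batch = 570.1 lb; LOI loss = 70.06 lb; yield = 87.71%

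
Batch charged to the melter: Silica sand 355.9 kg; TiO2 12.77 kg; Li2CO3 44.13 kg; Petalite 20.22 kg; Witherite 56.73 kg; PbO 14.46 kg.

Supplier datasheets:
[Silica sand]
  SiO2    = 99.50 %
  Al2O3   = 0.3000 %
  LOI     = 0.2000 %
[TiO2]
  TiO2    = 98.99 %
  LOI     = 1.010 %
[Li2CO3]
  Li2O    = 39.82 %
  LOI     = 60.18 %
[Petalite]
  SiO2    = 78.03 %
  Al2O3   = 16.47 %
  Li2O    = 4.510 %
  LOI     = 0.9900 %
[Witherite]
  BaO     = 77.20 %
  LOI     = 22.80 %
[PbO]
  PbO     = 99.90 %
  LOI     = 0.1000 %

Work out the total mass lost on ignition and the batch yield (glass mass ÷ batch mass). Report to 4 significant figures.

LOI loss = 40.55 kg; glass = 463.7 kg; yield = 91.96%

The intermediate values are displayed (rounded to 4 significant digits) when written out — every computation runs at full precision at every stage; each reported result is rounded exactly once — derived quantities are re-derived from the weighed amounts per 463.7 kg of glass at exact precision (totals, six oxide percentages, ignition loss, glass mass, yield), precisely as stated by either problem or answer.
LOI of each material in turn:
  Silica sand: 355.9 × 0.002000 = 0.7118 kg
  TiO2: 12.77 × 0.01010 = 0.1290 kg
  Li2CO3: 44.13 × 0.6018 = 26.56 kg
  Petalite: 20.22 × 0.009900 = 0.2002 kg
  Witherite: 56.73 × 0.2280 = 12.93 kg
  PbO: 14.46 × 0.001000 = 0.01446 kg
Total LOI = 40.55 kg
Glass = batch − LOI = 504.2 − 40.55 = 463.7 kg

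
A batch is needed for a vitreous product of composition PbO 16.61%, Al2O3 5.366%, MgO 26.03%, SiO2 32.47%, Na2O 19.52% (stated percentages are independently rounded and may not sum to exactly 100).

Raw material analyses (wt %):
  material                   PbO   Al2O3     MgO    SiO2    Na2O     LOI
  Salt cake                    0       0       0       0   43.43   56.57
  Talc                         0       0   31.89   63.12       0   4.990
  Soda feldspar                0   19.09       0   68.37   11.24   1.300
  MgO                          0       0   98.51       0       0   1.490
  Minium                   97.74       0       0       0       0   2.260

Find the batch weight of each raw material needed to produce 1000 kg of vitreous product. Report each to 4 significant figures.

Batch per 1000 kg vitreous product:
  Salt cake: 376.7 kg
  Talc: 209.9 kg
  Soda feldspar: 281.1 kg
  MgO: 196.3 kg
  Minium: 169.9 kg
Total batch = 1234 kg; LOI loss = 234.0 kg; yield = 81.04%

All arithmetic carries full precision at all times — intermediates are printed (rounded to four significant digits) within the worked lines; each reported result is rounded just once — all derived quantities (ignition loss, glass mass, the totals, five oxide percentages, yield) are rebuilt in full float precision from the batch weights per 1000 kg of glass as quoted within the problem or the answer.
Target oxide masses per 1000 kg vitreous product:
  PbO: 16.61% × 1000 = 166.1 kg
  Al2O3: 5.366% × 1000 = 53.66 kg
  MgO: 26.03% × 1000 = 260.3 kg
  SiO2: 32.47% × 1000 = 324.7 kg
  Na2O: 19.52% × 1000 = 195.2 kg
A balance pass over the oxides, on the weights just shown, against the basis in use (summed amounts equal target values net of answer rounding effects):
  PbO: 169.9·0.9774 = 166.1 kg (target 166.1 kg)
  Al2O3: 281.1·0.1909 = 53.66 kg (target 53.66 kg)
  MgO: 209.9·0.3189 + 196.3·0.9851 = 260.3 kg (target 260.3 kg)
  SiO2: 209.9·0.6312 + 281.1·0.6837 = 324.7 kg (target 324.7 kg)
  Na2O: 376.7·0.4343 + 281.1·0.1124 = 195.2 kg (target 195.2 kg)
The glass-mass cross-check: total charge less LOI = 999.9 kg (summing oxide targets gives 1000 kg; stated basis 1000 kg — gaps are rounding artifacts).
Batch grand total — Σ batch = 1234 kg; LOI removed, Σ of batch·LOI: 234.0 kg; as yield: glass ÷ batch → 81.04%.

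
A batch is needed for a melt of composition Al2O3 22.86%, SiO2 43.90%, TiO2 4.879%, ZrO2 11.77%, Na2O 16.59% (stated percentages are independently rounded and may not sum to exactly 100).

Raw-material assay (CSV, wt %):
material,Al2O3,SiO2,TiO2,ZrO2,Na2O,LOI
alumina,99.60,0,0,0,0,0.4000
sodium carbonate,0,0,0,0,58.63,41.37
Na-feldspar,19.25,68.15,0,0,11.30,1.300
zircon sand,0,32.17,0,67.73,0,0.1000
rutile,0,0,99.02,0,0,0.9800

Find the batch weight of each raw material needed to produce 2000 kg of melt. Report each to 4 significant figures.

All arithmetic keeps exact precision from first step to last. The intermediate values are printed, rounded to four significant figures, at each printed step — exactly one rounding is applied to each reported figure. All derived quantities, including LOI, net glass mass, five oxide percentages, the totals, yield, are recomputed starting from the weights for 2000 kg of glass in exact precision as quoted within the question or the answer.
Oxide mass targets, per 2000 kg melt:
  Al2O3: 22.86% × 2000 = 457.2 kg
  SiO2: 43.90% × 2000 = 878.0 kg
  TiO2: 4.879% × 2000 = 97.58 kg
  ZrO2: 11.77% × 2000 = 235.4 kg
  Na2O: 16.59% × 2000 = 331.8 kg
Verifying the oxide balance given the weights on record, on the stated basis (target by target, the sums agree given rounding of the digits):
  Al2O3: 241.7·0.9960 + 1124·0.1925 = 457.1 kg (target 457.2 kg)
  SiO2: 1124·0.6815 + 347.6·0.3217 = 877.8 kg (target 878.0 kg)
  TiO2: 98.55·0.9902 = 97.58 kg (target 97.58 kg)
  ZrO2: 347.6·0.6773 = 235.4 kg (target 235.4 kg)
  Na2O: 349.2·0.5863 + 1124·0.1130 = 331.7 kg (target 331.8 kg)
Mass balance on the glass: total batch − LOI = 2000 kg (the targets, summed, come to 2000 kg; against the stated basis, 2000 kg — a pure rounding effect).
Total batch = Σ batch = 2161 kg; Σ batch·LOI gives LOI loss = 161.4 kg; yield = glass ÷ total batch = 92.53%.

Batch per 2000 kg melt:
  alumina: 241.7 kg
  sodium carbonate: 349.2 kg
  Na-feldspar: 1124 kg
  zircon sand: 347.6 kg
  rutile: 98.55 kg
Total batch = 2161 kg; LOI loss = 161.4 kg; yield = 92.53%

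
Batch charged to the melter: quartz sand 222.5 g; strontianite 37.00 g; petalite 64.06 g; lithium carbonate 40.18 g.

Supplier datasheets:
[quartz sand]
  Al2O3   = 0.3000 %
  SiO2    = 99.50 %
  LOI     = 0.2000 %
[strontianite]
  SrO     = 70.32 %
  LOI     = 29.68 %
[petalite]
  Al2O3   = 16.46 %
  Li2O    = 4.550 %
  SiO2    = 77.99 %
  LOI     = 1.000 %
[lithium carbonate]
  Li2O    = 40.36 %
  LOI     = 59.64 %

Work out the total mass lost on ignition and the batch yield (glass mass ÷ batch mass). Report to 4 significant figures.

Each numeric step holds exact precision end to end. Mid-chain values are displayed rounded to four significant digits; each reported result is rounded once only; all derived quantities (net glass mass, the yield, the four compositions, totals, ignition loss) are re-derived starting from the weights per 327.7 g of glass at exact precision precisely as stated by question or answer.
Per-material ignition loss:
  quartz sand: 222.5 × 0.002000 = 0.4450 g
  strontianite: 37.00 × 0.2968 = 10.98 g
  petalite: 64.06 × 0.01000 = 0.6406 g
  lithium carbonate: 40.18 × 0.5964 = 23.96 g
Total LOI = 36.03 g
Glass = batch − LOI = 363.7 − 36.03 = 327.7 g

LOI loss = 36.03 g; glass = 327.7 g; yield = 90.09%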